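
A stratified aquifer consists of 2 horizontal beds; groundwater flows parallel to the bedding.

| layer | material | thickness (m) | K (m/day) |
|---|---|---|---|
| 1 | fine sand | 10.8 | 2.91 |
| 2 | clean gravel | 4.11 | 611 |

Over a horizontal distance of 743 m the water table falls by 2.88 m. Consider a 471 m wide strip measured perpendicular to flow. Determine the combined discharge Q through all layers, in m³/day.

4640

Flow is parallel to layering, so each bed carries its own Darcy discharge and the transmissivities add.
Σ(K_i·b_i) = 2.91×10.8 + 611×4.11 = 2543 m²/day.
Hydraulic gradient i = Δh / L = 2.88 / 743 = 0.003876.
Q = Σ(K_i·b_i) · W · i = 2543 × 471 × 0.003876 = 4642 m³/day.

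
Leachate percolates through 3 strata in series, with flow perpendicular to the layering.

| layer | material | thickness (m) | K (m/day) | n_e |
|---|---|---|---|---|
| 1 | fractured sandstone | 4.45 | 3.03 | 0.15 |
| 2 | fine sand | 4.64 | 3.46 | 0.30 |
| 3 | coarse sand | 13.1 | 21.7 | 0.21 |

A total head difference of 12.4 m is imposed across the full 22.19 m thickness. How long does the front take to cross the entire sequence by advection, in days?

With flow normal to the layers, continuity requires the same specific discharge q through every layer.
Σ(b_i/K_i) = 4.45/3.03 + 4.64/3.46 + 13.1/21.7 = 3.413 d.
q = Δh / Σ(b_i/K_i) = 12.4 / 3.413 = 3.633 m/day.
In each layer the seepage velocity is v_i = q/n_i, so the layer transit time is t_i = b_i·n_i / q:
  layer 1 (fractured sandstone): t_1 = 4.45 × 0.15 / 3.633 = 0.1837 d
  layer 2 (fine sand): t_2 = 4.64 × 0.30 / 3.633 = 0.3832 d
  layer 3 (coarse sand): t_3 = 13.1 × 0.21 / 3.633 = 0.7573 d
Total t = Σ t_i = 1.324 days.

1.32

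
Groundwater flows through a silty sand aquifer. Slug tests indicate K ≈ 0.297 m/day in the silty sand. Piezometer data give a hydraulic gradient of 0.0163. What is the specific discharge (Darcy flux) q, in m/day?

0.00484

Hydraulic gradient i = 0.0163.
Specific discharge q = K · i = 0.2970 × 0.01630 = 0.004841 m/day.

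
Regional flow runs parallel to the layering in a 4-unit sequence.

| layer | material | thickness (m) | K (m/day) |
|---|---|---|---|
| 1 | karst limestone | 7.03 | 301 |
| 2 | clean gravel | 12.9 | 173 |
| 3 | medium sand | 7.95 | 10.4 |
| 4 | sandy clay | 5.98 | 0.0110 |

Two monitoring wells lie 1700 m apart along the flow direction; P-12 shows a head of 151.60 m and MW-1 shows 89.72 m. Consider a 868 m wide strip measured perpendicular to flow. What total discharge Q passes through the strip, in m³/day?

140000

Flow is parallel to layering, so each bed carries its own Darcy discharge and the transmissivities add.
Σ(K_i·b_i) = 301×7.03 + 173×12.9 + 10.4×7.95 + 0.0110×5.98 = 4430 m²/day.
Hydraulic gradient i = (151.60 − 89.72) / 1700 = 61.88 / 1700 = 0.03640.
Q = Σ(K_i·b_i) · W · i = 4430 × 868 × 0.03640 = 1.400e+05 m³/day.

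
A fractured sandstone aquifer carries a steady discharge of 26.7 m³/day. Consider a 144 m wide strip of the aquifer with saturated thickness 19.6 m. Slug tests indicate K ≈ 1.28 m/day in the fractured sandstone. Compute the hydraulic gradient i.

Cross-sectional area A = 144 × 19.6 = 2822 m².
From Q = K·A·i, i = Q / (K·A) = 26.7 / (1.280 × 2822) = 0.007391.

0.00739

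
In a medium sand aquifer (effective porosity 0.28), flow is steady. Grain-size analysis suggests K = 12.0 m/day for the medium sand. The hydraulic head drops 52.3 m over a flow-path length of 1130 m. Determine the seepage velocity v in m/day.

1.98

Hydraulic gradient i = Δh / L = 52.3 / 1130 = 0.04628.
Darcy flux q = K · i = 12.00 × 0.04628 = 0.5554 m/day.
Seepage velocity v = q / n_e = 0.5554 / 0.28 = 1.984 m/day.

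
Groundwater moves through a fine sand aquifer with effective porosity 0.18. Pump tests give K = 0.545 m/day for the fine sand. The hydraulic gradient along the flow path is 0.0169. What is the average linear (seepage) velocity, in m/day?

0.0512

Hydraulic gradient i = 0.0169.
Darcy flux q = K · i = 0.5450 × 0.01690 = 0.009210 m/day.
Seepage velocity v = q / n_e = 0.009210 / 0.18 = 0.05117 m/day.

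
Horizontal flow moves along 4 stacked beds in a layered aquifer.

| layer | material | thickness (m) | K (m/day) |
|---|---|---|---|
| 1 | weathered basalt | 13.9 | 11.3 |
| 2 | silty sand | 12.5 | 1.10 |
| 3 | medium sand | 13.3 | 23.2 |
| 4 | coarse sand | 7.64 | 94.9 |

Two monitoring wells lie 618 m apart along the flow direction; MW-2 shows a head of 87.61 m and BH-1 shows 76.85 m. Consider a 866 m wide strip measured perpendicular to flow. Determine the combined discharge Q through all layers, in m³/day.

Flow is parallel to layering, so each bed carries its own Darcy discharge and the transmissivities add.
Σ(K_i·b_i) = 11.3×13.9 + 1.10×12.5 + 23.2×13.3 + 94.9×7.64 = 1204 m²/day.
Hydraulic gradient i = (87.61 − 76.85) / 618 = 10.76 / 618 = 0.01741.
Q = Σ(K_i·b_i) · W · i = 1204 × 866 × 0.01741 = 18160 m³/day.

18200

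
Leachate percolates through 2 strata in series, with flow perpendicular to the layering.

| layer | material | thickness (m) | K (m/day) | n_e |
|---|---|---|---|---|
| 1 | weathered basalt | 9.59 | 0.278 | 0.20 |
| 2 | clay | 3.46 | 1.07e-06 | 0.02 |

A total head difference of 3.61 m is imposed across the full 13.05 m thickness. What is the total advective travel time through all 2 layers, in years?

With flow normal to the layers, continuity requires the same specific discharge q through every layer.
Σ(b_i/K_i) = 9.59/0.278 + 3.46/1.07e-06 = 3.234e+06 d.
q = Δh / Σ(b_i/K_i) = 3.61 / 3.234e+06 = 1.116e-06 m/day.
In each layer the seepage velocity is v_i = q/n_i, so the layer transit time is t_i = b_i·n_i / q:
  layer 1 (weathered basalt): t_1 = 9.59 × 0.20 / 1.116e-06 = 1.718e+06 d
  layer 2 (clay): t_2 = 3.46 × 0.02 / 1.116e-06 = 61986 d
Total t = Σ t_i = 1.780e+06 days = 4874 years.

4870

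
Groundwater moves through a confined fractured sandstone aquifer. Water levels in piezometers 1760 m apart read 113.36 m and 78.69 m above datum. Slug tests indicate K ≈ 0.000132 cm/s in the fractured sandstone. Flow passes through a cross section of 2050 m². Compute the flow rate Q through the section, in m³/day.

Convert K: 0.000132 cm/s × 864 = 0.1140 m/day.
Hydraulic gradient i = (113.36 − 78.69) / 1760 = 34.67 / 1760 = 0.01970.
Darcy's law: Q = K · A · i = 0.1140 × 2050 × 0.01970 = 4.606 m³/day.

4.61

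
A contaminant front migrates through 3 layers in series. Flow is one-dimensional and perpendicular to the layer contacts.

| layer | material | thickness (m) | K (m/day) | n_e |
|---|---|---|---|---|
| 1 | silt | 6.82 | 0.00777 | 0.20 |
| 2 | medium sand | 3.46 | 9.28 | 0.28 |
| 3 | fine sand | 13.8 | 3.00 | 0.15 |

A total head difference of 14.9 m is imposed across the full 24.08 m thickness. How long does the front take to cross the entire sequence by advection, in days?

With flow normal to the layers, continuity requires the same specific discharge q through every layer.
Σ(b_i/K_i) = 6.82/0.00777 + 3.46/9.28 + 13.8/3.00 = 882.7 d.
q = Δh / Σ(b_i/K_i) = 14.9 / 882.7 = 0.01688 m/day.
In each layer the seepage velocity is v_i = q/n_i, so the layer transit time is t_i = b_i·n_i / q:
  layer 1 (silt): t_1 = 6.82 × 0.20 / 0.01688 = 80.81 d
  layer 2 (medium sand): t_2 = 3.46 × 0.28 / 0.01688 = 57.39 d
  layer 3 (fine sand): t_3 = 13.8 × 0.15 / 0.01688 = 122.6 d
Total t = Σ t_i = 260.8 days.

261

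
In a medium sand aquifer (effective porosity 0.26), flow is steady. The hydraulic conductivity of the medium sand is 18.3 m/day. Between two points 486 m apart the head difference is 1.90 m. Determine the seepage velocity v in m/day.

0.275

Hydraulic gradient i = Δh / L = 1.90 / 486 = 0.003909.
Darcy flux q = K · i = 18.30 × 0.003909 = 0.07154 m/day.
Seepage velocity v = q / n_e = 0.07154 / 0.26 = 0.2752 m/day.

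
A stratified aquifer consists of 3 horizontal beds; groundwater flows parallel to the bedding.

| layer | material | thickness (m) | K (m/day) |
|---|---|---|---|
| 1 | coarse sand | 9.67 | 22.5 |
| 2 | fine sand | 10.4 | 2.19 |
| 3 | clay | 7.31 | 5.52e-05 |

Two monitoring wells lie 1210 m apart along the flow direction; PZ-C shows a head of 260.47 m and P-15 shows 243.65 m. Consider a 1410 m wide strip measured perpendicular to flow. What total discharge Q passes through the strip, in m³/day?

Flow is parallel to layering, so each bed carries its own Darcy discharge and the transmissivities add.
Σ(K_i·b_i) = 22.5×9.67 + 2.19×10.4 + 5.52e-05×7.31 = 240.4 m²/day.
Hydraulic gradient i = (260.47 − 243.65) / 1210 = 16.82 / 1210 = 0.01390.
Q = Σ(K_i·b_i) · W · i = 240.4 × 1410 × 0.01390 = 4711 m³/day.

4710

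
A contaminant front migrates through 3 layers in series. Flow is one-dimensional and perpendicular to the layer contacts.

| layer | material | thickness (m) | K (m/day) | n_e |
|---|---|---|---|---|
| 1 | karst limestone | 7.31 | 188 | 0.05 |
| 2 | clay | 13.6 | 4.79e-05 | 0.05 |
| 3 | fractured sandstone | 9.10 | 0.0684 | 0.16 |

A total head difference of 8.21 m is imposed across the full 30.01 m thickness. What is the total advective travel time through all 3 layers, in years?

237

With flow normal to the layers, continuity requires the same specific discharge q through every layer.
Σ(b_i/K_i) = 7.31/188 + 13.6/4.79e-05 + 9.10/0.0684 = 2.841e+05 d.
q = Δh / Σ(b_i/K_i) = 8.21 / 2.841e+05 = 2.890e-05 m/day.
In each layer the seepage velocity is v_i = q/n_i, so the layer transit time is t_i = b_i·n_i / q:
  layer 1 (karst limestone): t_1 = 7.31 × 0.05 / 2.890e-05 = 12646 d
  layer 2 (clay): t_2 = 13.6 × 0.05 / 2.890e-05 = 23527 d
  layer 3 (fractured sandstone): t_3 = 9.10 × 0.16 / 2.890e-05 = 50376 d
Total t = Σ t_i = 86549 days = 237.0 years.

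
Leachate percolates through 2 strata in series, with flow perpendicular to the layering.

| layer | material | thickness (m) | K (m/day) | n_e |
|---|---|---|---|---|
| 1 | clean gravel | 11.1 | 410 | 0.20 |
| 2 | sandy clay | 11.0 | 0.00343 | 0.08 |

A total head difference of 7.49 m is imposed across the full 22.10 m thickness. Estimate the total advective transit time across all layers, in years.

With flow normal to the layers, continuity requires the same specific discharge q through every layer.
Σ(b_i/K_i) = 11.1/410 + 11.0/0.00343 = 3207 d.
q = Δh / Σ(b_i/K_i) = 7.49 / 3207 = 0.002335 m/day.
In each layer the seepage velocity is v_i = q/n_i, so the layer transit time is t_i = b_i·n_i / q:
  layer 1 (clean gravel): t_1 = 11.1 × 0.20 / 0.002335 = 950.5 d
  layer 2 (sandy clay): t_2 = 11.0 × 0.08 / 0.002335 = 376.8 d
Total t = Σ t_i = 1327 days = 3.634 years.

3.63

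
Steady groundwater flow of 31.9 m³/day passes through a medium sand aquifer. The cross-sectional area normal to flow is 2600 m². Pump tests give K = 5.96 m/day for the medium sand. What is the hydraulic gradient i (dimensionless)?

0.00206

From Q = K·A·i, i = Q / (K·A) = 31.9 / (5.960 × 2600) = 0.002059.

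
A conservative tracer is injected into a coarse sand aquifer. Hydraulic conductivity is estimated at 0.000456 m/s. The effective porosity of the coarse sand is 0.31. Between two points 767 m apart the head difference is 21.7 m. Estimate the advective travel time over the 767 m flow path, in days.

Convert K: 0.000456 m/s × 86400 = 39.40 m/day.
Hydraulic gradient i = Δh / L = 21.7 / 767 = 0.02829.
Darcy flux q = K · i = 39.40 × 0.02829 = 1.115 m/day.
Seepage velocity v = q / n_e = 1.115 / 0.31 = 3.596 m/day.
Travel time t = L / v = 767 / 3.596 = 213.3 days.

213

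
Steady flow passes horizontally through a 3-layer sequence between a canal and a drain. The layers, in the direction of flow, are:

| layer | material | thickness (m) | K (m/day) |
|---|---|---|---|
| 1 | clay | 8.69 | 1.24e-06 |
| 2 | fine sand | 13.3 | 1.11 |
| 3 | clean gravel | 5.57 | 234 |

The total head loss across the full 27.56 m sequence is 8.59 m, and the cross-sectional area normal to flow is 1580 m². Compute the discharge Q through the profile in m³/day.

0.00194

Flow is perpendicular to layering, so the layers act in series and the equivalent K is the thickness-weighted harmonic mean.
Total thickness L = 8.69 + 13.3 + 5.57 = 27.56 m.
Σ(b_i/K_i) = 8.69/1.24e-06 + 13.3/1.11 + 5.57/234 = 7.008e+06 d.
K_eq = L / Σ(b_i/K_i) = 27.56 / 7.008e+06 = 3.933e-06 m/day.
Q = K_eq · A · (Δh/L) = 3.933e-06 × 1580 × (8.59/27.56) = 0.001937 m³/day.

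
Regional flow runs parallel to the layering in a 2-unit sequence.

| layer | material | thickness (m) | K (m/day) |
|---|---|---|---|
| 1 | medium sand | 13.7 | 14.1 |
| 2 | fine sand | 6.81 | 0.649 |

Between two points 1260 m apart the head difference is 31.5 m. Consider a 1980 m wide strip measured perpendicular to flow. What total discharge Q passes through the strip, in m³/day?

9780

Flow is parallel to layering, so each bed carries its own Darcy discharge and the transmissivities add.
Σ(K_i·b_i) = 14.1×13.7 + 0.649×6.81 = 197.6 m²/day.
Hydraulic gradient i = Δh / L = 31.5 / 1260 = 0.02500.
Q = Σ(K_i·b_i) · W · i = 197.6 × 1980 × 0.02500 = 9781 m³/day.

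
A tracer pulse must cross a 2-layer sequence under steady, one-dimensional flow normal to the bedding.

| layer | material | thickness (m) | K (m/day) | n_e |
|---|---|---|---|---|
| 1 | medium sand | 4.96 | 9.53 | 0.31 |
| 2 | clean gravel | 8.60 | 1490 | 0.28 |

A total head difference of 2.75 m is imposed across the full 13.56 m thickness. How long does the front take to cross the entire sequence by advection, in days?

0.755

With flow normal to the layers, continuity requires the same specific discharge q through every layer.
Σ(b_i/K_i) = 4.96/9.53 + 8.60/1490 = 0.5262 d.
q = Δh / Σ(b_i/K_i) = 2.75 / 0.5262 = 5.226 m/day.
In each layer the seepage velocity is v_i = q/n_i, so the layer transit time is t_i = b_i·n_i / q:
  layer 1 (medium sand): t_1 = 4.96 × 0.31 / 5.226 = 0.2942 d
  layer 2 (clean gravel): t_2 = 8.60 × 0.28 / 5.226 = 0.4608 d
Total t = Σ t_i = 0.7550 days.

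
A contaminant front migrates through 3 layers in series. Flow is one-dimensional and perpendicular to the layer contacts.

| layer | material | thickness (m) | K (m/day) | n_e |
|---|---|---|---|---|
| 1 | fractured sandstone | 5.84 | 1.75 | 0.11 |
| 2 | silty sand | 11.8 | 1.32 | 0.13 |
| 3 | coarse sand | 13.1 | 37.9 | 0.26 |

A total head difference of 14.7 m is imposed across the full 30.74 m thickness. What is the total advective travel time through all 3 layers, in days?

4.79

With flow normal to the layers, continuity requires the same specific discharge q through every layer.
Σ(b_i/K_i) = 5.84/1.75 + 11.8/1.32 + 13.1/37.9 = 12.62 d.
q = Δh / Σ(b_i/K_i) = 14.7 / 12.62 = 1.165 m/day.
In each layer the seepage velocity is v_i = q/n_i, so the layer transit time is t_i = b_i·n_i / q:
  layer 1 (fractured sandstone): t_1 = 5.84 × 0.11 / 1.165 = 0.5516 d
  layer 2 (silty sand): t_2 = 11.8 × 0.13 / 1.165 = 1.317 d
  layer 3 (coarse sand): t_3 = 13.1 × 0.26 / 1.165 = 2.925 d
Total t = Σ t_i = 4.793 days.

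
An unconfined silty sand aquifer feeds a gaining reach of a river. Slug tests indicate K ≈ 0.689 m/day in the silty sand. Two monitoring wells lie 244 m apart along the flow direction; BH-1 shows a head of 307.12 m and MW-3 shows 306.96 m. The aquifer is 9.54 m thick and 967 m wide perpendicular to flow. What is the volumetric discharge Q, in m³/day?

4.17

Cross-sectional area A = 967 × 9.54 = 9225 m².
Hydraulic gradient i = (307.12 − 306.96) / 244 = 0.16 / 244 = 0.0006557.
Darcy's law: Q = K · A · i = 0.6890 × 9225 × 0.0006557 = 4.168 m³/day.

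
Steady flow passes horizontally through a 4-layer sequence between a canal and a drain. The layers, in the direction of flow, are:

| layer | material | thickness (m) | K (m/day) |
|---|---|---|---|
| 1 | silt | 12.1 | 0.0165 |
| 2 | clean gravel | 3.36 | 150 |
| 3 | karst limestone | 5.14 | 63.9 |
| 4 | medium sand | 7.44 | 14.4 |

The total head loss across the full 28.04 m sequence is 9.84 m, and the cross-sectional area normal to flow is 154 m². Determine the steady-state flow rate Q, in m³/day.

Flow is perpendicular to layering, so the layers act in series and the equivalent K is the thickness-weighted harmonic mean.
Total thickness L = 12.1 + 3.36 + 5.14 + 7.44 = 28.04 m.
Σ(b_i/K_i) = 12.1/0.0165 + 3.36/150 + 5.14/63.9 + 7.44/14.4 = 734.0 d.
K_eq = L / Σ(b_i/K_i) = 28.04 / 734.0 = 0.03820 m/day.
Q = K_eq · A · (Δh/L) = 0.03820 × 154 × (9.84/28.04) = 2.065 m³/day.

2.06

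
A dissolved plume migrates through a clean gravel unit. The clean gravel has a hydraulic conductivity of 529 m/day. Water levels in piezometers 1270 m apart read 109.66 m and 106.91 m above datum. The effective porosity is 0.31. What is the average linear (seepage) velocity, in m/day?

3.70

Hydraulic gradient i = (109.66 − 106.91) / 1270 = 2.75 / 1270 = 0.002165.
Darcy flux q = K · i = 529.0 × 0.002165 = 1.145 m/day.
Seepage velocity v = q / n_e = 1.145 / 0.31 = 3.695 m/day.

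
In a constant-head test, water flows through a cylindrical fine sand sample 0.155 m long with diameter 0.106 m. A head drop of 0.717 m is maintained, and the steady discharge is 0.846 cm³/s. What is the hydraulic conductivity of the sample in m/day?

Cross-sectional area A = π·(d/2)² = π × (0.106/2)² = 0.008825 m².
Convert discharge: 0.846 cm³/s = 8.460e-07 m³/s.
Darcy's law rearranged: K = Q·L / (A·Δh) = 8.460e-07 × 0.155 / (0.008825 × 0.717) = 2.072e-05 m/s = 1.791 m/day.

1.79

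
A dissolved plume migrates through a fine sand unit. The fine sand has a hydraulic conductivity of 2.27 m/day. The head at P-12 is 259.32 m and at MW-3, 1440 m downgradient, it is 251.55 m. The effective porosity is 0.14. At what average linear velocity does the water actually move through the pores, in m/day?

0.0875

Hydraulic gradient i = (259.32 − 251.55) / 1440 = 7.77 / 1440 = 0.005396.
Darcy flux q = K · i = 2.270 × 0.005396 = 0.01225 m/day.
Seepage velocity v = q / n_e = 0.01225 / 0.14 = 0.08749 m/day.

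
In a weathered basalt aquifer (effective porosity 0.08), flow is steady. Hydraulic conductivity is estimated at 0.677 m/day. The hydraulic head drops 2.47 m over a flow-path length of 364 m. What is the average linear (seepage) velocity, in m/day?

Hydraulic gradient i = Δh / L = 2.47 / 364 = 0.006786.
Darcy flux q = K · i = 0.6770 × 0.006786 = 0.004594 m/day.
Seepage velocity v = q / n_e = 0.004594 / 0.08 = 0.05742 m/day.

0.0574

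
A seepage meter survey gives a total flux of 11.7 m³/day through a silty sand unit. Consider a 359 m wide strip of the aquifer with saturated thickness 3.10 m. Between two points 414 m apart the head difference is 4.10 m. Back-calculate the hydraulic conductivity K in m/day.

Cross-sectional area A = 359 × 3.10 = 1113 m².
Hydraulic gradient i = Δh / L = 4.10 / 414 = 0.009903.
From Q = K·A·i, K = Q / (A·i) = 11.7 / (1113 × 0.009903) = 1.062 m/day.

1.06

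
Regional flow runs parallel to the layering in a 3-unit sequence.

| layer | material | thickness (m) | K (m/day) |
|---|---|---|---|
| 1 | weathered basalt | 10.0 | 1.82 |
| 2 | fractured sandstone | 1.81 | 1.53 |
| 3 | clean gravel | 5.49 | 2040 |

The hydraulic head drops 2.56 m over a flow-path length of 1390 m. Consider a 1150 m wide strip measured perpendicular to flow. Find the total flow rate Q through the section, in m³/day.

Flow is parallel to layering, so each bed carries its own Darcy discharge and the transmissivities add.
Σ(K_i·b_i) = 1.82×10.0 + 1.53×1.81 + 2040×5.49 = 11221 m²/day.
Hydraulic gradient i = Δh / L = 2.56 / 1390 = 0.001842.
Q = Σ(K_i·b_i) · W · i = 11221 × 1150 × 0.001842 = 23765 m³/day.

23800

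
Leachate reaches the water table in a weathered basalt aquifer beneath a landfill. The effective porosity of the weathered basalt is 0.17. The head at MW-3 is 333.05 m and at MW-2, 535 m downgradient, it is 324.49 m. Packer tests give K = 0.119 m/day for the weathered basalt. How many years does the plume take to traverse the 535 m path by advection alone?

Hydraulic gradient i = (333.05 − 324.49) / 535 = 8.56 / 535 = 0.01600.
Darcy flux q = K · i = 0.1190 × 0.01600 = 0.001904 m/day.
Seepage velocity v = q / n_e = 0.001904 / 0.17 = 0.01120 m/day.
Travel time t = L / v = 535 / 0.01120 = 47768 days = 130.8 years.

131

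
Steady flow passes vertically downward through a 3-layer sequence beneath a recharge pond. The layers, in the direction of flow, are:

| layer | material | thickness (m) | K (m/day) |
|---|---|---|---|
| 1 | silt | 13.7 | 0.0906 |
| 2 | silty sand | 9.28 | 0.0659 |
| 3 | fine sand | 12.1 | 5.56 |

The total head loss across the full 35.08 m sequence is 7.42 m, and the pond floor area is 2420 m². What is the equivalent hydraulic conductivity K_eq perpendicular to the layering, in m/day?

0.119

Flow is perpendicular to layering, so the layers act in series and the equivalent K is the thickness-weighted harmonic mean.
Total thickness L = 13.7 + 9.28 + 12.1 = 35.08 m.
Σ(b_i/K_i) = 13.7/0.0906 + 9.28/0.0659 + 12.1/5.56 = 294.2 d.
K_eq = L / Σ(b_i/K_i) = 35.08 / 294.2 = 0.1192 m/day.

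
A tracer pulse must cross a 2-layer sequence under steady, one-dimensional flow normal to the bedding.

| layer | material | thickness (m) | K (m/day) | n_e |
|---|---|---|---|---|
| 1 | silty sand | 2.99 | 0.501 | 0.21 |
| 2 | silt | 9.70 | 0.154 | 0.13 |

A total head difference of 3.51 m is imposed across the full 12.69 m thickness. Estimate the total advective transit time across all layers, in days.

With flow normal to the layers, continuity requires the same specific discharge q through every layer.
Σ(b_i/K_i) = 2.99/0.501 + 9.70/0.154 = 68.96 d.
q = Δh / Σ(b_i/K_i) = 3.51 / 68.96 = 0.05090 m/day.
In each layer the seepage velocity is v_i = q/n_i, so the layer transit time is t_i = b_i·n_i / q:
  layer 1 (silty sand): t_1 = 2.99 × 0.21 / 0.05090 = 12.34 d
  layer 2 (silt): t_2 = 9.70 × 0.13 / 0.05090 = 24.77 d
Total t = Σ t_i = 37.11 days.

37.1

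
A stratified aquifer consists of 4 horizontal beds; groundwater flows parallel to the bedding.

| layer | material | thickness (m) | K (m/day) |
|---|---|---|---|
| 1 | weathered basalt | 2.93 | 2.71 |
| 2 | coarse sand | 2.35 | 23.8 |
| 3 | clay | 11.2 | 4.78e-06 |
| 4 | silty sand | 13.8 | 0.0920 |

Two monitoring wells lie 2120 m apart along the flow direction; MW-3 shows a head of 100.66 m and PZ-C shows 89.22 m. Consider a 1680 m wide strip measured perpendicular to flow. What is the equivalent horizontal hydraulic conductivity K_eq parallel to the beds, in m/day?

2.15

Flow is parallel to layering, so each bed carries its own Darcy discharge and the transmissivities add.
Σ(K_i·b_i) = 2.71×2.93 + 23.8×2.35 + 4.78e-06×11.2 + 0.0920×13.8 = 65.14 m²/day.
Total thickness b = 30.28 m, so K_eq = Σ(K_i·b_i)/b = 2.151 m/day.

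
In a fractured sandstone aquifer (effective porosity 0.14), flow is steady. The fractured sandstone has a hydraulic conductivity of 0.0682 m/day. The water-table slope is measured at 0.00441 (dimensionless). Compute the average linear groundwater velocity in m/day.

0.00215

Hydraulic gradient i = 0.00441.
Darcy flux q = K · i = 0.06820 × 0.004410 = 0.0003008 m/day.
Seepage velocity v = q / n_e = 0.0003008 / 0.14 = 0.002148 m/day.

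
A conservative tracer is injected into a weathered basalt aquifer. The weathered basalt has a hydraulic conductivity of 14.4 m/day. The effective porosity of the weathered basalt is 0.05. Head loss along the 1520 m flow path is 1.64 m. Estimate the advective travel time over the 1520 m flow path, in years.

13.4

Hydraulic gradient i = Δh / L = 1.64 / 1520 = 0.001079.
Darcy flux q = K · i = 14.40 × 0.001079 = 0.01554 m/day.
Seepage velocity v = q / n_e = 0.01554 / 0.05 = 0.3107 m/day.
Travel time t = L / v = 1520 / 0.3107 = 4892 days = 13.39 years.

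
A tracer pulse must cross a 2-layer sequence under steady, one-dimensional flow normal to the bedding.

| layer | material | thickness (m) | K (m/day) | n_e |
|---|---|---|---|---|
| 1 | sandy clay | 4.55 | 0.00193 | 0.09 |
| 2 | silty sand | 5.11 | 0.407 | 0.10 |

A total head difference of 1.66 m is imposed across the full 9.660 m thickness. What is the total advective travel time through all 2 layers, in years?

With flow normal to the layers, continuity requires the same specific discharge q through every layer.
Σ(b_i/K_i) = 4.55/0.00193 + 5.11/0.407 = 2370 d.
q = Δh / Σ(b_i/K_i) = 1.66 / 2370 = 0.0007004 m/day.
In each layer the seepage velocity is v_i = q/n_i, so the layer transit time is t_i = b_i·n_i / q:
  layer 1 (sandy clay): t_1 = 4.55 × 0.09 / 0.0007004 = 584.7 d
  layer 2 (silty sand): t_2 = 5.11 × 0.10 / 0.0007004 = 729.6 d
Total t = Σ t_i = 1314 days = 3.598 years.

3.60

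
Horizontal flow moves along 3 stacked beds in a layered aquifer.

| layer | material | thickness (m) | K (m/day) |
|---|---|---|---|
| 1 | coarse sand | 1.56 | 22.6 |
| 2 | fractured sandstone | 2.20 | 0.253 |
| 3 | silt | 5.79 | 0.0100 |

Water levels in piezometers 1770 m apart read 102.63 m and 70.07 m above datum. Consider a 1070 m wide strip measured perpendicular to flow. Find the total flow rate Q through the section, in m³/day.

706

Flow is parallel to layering, so each bed carries its own Darcy discharge and the transmissivities add.
Σ(K_i·b_i) = 22.6×1.56 + 0.253×2.20 + 0.0100×5.79 = 35.87 m²/day.
Hydraulic gradient i = (102.63 − 70.07) / 1770 = 32.56 / 1770 = 0.01840.
Q = Σ(K_i·b_i) · W · i = 35.87 × 1070 × 0.01840 = 706.0 m³/day.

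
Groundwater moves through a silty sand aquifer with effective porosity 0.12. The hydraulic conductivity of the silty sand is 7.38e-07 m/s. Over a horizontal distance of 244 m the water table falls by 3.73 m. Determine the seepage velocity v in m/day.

Convert K: 7.38e-07 m/s × 86400 = 0.06376 m/day.
Hydraulic gradient i = Δh / L = 3.73 / 244 = 0.01529.
Darcy flux q = K · i = 0.06376 × 0.01529 = 0.0009747 m/day.
Seepage velocity v = q / n_e = 0.0009747 / 0.12 = 0.008123 m/day.

0.00812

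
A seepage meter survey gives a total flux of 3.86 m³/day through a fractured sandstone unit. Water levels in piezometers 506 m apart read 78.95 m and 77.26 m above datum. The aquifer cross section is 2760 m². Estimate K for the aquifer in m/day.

0.419

Hydraulic gradient i = (78.95 − 77.26) / 506 = 1.69 / 506 = 0.003340.
From Q = K·A·i, K = Q / (A·i) = 3.86 / (2760 × 0.003340) = 0.4187 m/day.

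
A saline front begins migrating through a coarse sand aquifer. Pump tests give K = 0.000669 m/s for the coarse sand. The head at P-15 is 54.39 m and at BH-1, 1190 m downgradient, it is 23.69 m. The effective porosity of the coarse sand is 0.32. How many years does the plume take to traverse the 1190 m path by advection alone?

Convert K: 0.000669 m/s × 86400 = 57.80 m/day.
Hydraulic gradient i = (54.39 − 23.69) / 1190 = 30.7 / 1190 = 0.02580.
Darcy flux q = K · i = 57.80 × 0.02580 = 1.491 m/day.
Seepage velocity v = q / n_e = 1.491 / 0.32 = 4.660 m/day.
Travel time t = L / v = 1190 / 4.660 = 255.4 days = 0.6992 years.

0.699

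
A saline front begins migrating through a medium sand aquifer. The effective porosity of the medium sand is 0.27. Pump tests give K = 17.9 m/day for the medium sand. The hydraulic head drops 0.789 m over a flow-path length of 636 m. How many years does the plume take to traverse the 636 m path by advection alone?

21.2

Hydraulic gradient i = Δh / L = 0.789 / 636 = 0.001241.
Darcy flux q = K · i = 17.90 × 0.001241 = 0.02221 m/day.
Seepage velocity v = q / n_e = 0.02221 / 0.27 = 0.08224 m/day.
Travel time t = L / v = 636 / 0.08224 = 7733 days = 21.17 years.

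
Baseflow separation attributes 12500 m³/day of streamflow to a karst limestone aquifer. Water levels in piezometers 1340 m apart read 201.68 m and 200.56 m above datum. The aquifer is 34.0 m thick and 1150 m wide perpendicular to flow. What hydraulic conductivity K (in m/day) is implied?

Cross-sectional area A = 1150 × 34.0 = 39100 m².
Hydraulic gradient i = (201.68 − 200.56) / 1340 = 1.12 / 1340 = 0.0008358.
From Q = K·A·i, K = Q / (A·i) = 12500 / (39100 × 0.0008358) = 382.5 m/day.

382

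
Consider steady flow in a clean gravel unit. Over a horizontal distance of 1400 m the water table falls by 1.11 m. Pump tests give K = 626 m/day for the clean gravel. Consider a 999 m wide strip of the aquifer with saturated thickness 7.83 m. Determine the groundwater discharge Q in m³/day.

3880

Cross-sectional area A = 999 × 7.83 = 7822 m².
Hydraulic gradient i = Δh / L = 1.11 / 1400 = 0.0007929.
Darcy's law: Q = K · A · i = 626.0 × 7822 × 0.0007929 = 3882 m³/day.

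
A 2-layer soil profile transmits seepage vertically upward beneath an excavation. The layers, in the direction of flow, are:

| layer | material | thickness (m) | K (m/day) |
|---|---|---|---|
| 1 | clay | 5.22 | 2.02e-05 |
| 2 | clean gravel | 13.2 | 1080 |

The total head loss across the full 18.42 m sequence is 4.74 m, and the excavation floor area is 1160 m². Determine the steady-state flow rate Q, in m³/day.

Flow is perpendicular to layering, so the layers act in series and the equivalent K is the thickness-weighted harmonic mean.
Total thickness L = 5.22 + 13.2 = 18.42 m.
Σ(b_i/K_i) = 5.22/2.02e-05 + 13.2/1080 = 2.584e+05 d.
K_eq = L / Σ(b_i/K_i) = 18.42 / 2.584e+05 = 7.128e-05 m/day.
Q = K_eq · A · (Δh/L) = 7.128e-05 × 1160 × (4.74/18.42) = 0.02128 m³/day.

0.0213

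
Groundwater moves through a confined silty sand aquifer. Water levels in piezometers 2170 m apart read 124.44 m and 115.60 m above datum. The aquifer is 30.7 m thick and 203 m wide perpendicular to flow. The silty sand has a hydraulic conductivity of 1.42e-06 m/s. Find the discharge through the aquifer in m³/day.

3.11

Convert K: 1.42e-06 m/s × 86400 = 0.1227 m/day.
Cross-sectional area A = 203 × 30.7 = 6232 m².
Hydraulic gradient i = (124.44 − 115.60) / 2170 = 8.84 / 2170 = 0.004074.
Darcy's law: Q = K · A · i = 0.1227 × 6232 × 0.004074 = 3.115 m³/day.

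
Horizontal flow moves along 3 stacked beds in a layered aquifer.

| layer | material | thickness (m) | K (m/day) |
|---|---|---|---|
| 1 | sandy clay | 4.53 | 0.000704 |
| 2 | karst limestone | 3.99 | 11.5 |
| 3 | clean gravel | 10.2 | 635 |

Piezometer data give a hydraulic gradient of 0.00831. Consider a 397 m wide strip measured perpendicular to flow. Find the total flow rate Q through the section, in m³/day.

Flow is parallel to layering, so each bed carries its own Darcy discharge and the transmissivities add.
Σ(K_i·b_i) = 0.000704×4.53 + 11.5×3.99 + 635×10.2 = 6523 m²/day.
Hydraulic gradient i = 0.00831.
Q = Σ(K_i·b_i) · W · i = 6523 × 397 × 0.008310 = 21519 m³/day.

21500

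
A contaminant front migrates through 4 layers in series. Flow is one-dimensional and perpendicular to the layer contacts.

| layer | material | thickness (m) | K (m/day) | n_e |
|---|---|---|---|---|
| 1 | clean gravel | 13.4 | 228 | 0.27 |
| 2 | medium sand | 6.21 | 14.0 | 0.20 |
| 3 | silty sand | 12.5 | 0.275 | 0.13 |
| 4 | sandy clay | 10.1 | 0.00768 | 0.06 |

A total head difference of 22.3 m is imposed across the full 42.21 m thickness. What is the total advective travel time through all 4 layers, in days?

433

With flow normal to the layers, continuity requires the same specific discharge q through every layer.
Σ(b_i/K_i) = 13.4/228 + 6.21/14.0 + 12.5/0.275 + 10.1/0.00768 = 1361 d.
q = Δh / Σ(b_i/K_i) = 22.3 / 1361 = 0.01638 m/day.
In each layer the seepage velocity is v_i = q/n_i, so the layer transit time is t_i = b_i·n_i / q:
  layer 1 (clean gravel): t_1 = 13.4 × 0.27 / 0.01638 = 220.8 d
  layer 2 (medium sand): t_2 = 6.21 × 0.20 / 0.01638 = 75.80 d
  layer 3 (silty sand): t_3 = 12.5 × 0.13 / 0.01638 = 99.18 d
  layer 4 (sandy clay): t_4 = 10.1 × 0.06 / 0.01638 = 36.99 d
Total t = Σ t_i = 432.8 days.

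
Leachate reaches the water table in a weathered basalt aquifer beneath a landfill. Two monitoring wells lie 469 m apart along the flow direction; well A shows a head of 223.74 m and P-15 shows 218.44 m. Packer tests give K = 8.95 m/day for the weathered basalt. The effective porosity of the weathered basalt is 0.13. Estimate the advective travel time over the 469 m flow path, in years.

1.65

Hydraulic gradient i = (223.74 − 218.44) / 469 = 5.3 / 469 = 0.01130.
Darcy flux q = K · i = 8.950 × 0.01130 = 0.1011 m/day.
Seepage velocity v = q / n_e = 0.1011 / 0.13 = 0.7780 m/day.
Travel time t = L / v = 469 / 0.7780 = 602.8 days = 1.650 years.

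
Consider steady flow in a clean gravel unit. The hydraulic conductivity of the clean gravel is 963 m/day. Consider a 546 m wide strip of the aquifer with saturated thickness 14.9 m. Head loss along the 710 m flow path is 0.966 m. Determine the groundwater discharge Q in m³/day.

10700

Cross-sectional area A = 546 × 14.9 = 8135 m².
Hydraulic gradient i = Δh / L = 0.966 / 710 = 0.001361.
Darcy's law: Q = K · A · i = 963.0 × 8135 × 0.001361 = 10659 m³/day.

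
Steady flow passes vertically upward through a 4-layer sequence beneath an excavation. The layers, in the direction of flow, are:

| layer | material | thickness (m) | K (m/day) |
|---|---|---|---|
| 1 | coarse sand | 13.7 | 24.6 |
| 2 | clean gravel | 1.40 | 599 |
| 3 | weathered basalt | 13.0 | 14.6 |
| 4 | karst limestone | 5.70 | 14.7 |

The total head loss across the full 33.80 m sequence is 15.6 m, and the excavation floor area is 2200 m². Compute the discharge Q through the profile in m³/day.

18700

Flow is perpendicular to layering, so the layers act in series and the equivalent K is the thickness-weighted harmonic mean.
Total thickness L = 13.7 + 1.40 + 13.0 + 5.70 = 33.80 m.
Σ(b_i/K_i) = 13.7/24.6 + 1.40/599 + 13.0/14.6 + 5.70/14.7 = 1.837 d.
K_eq = L / Σ(b_i/K_i) = 33.80 / 1.837 = 18.40 m/day.
Q = K_eq · A · (Δh/L) = 18.40 × 2200 × (15.6/33.80) = 18678 m³/day.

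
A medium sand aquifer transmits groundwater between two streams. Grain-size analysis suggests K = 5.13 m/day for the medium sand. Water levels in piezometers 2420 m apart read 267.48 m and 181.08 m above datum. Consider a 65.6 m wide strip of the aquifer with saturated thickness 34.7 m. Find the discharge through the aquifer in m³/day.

417

Cross-sectional area A = 65.6 × 34.7 = 2276 m².
Hydraulic gradient i = (267.48 − 181.08) / 2420 = 86.4 / 2420 = 0.03570.
Darcy's law: Q = K · A · i = 5.130 × 2276 × 0.03570 = 416.9 m³/day.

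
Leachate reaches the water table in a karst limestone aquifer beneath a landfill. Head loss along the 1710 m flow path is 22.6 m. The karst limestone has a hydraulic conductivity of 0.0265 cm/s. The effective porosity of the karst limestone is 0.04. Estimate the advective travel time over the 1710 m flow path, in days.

226

Convert K: 0.0265 cm/s × 864 = 22.90 m/day.
Hydraulic gradient i = Δh / L = 22.6 / 1710 = 0.01322.
Darcy flux q = K · i = 22.90 × 0.01322 = 0.3026 m/day.
Seepage velocity v = q / n_e = 0.3026 / 0.04 = 7.565 m/day.
Travel time t = L / v = 1710 / 7.565 = 226.0 days.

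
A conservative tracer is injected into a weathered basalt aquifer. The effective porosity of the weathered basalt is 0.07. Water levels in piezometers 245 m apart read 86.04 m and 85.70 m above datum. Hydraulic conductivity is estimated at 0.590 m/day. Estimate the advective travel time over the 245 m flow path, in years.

Hydraulic gradient i = (86.04 − 85.70) / 245 = 0.34 / 245 = 0.001388.
Darcy flux q = K · i = 0.5900 × 0.001388 = 0.0008188 m/day.
Seepage velocity v = q / n_e = 0.0008188 / 0.07 = 0.01170 m/day.
Travel time t = L / v = 245 / 0.01170 = 20946 days = 57.35 years.

57.3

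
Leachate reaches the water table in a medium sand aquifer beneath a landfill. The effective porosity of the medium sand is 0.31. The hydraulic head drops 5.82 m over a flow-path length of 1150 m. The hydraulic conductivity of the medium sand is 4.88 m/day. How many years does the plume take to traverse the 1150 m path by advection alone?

39.5

Hydraulic gradient i = Δh / L = 5.82 / 1150 = 0.005061.
Darcy flux q = K · i = 4.880 × 0.005061 = 0.02470 m/day.
Seepage velocity v = q / n_e = 0.02470 / 0.31 = 0.07967 m/day.
Travel time t = L / v = 1150 / 0.07967 = 14435 days = 39.52 years.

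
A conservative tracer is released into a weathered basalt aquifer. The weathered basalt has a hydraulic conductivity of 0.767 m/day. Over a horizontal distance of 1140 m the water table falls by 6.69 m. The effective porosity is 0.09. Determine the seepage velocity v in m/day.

0.0500

Hydraulic gradient i = Δh / L = 6.69 / 1140 = 0.005868.
Darcy flux q = K · i = 0.7670 × 0.005868 = 0.004501 m/day.
Seepage velocity v = q / n_e = 0.004501 / 0.09 = 0.05001 m/day.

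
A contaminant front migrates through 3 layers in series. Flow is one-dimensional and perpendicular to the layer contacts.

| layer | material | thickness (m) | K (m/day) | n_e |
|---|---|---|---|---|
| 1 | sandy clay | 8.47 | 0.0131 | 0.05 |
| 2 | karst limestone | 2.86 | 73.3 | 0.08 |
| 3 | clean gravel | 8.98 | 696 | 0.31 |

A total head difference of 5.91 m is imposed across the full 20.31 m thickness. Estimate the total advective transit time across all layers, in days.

With flow normal to the layers, continuity requires the same specific discharge q through every layer.
Σ(b_i/K_i) = 8.47/0.0131 + 2.86/73.3 + 8.98/696 = 646.6 d.
q = Δh / Σ(b_i/K_i) = 5.91 / 646.6 = 0.009140 m/day.
In each layer the seepage velocity is v_i = q/n_i, so the layer transit time is t_i = b_i·n_i / q:
  layer 1 (sandy clay): t_1 = 8.47 × 0.05 / 0.009140 = 46.34 d
  layer 2 (karst limestone): t_2 = 2.86 × 0.08 / 0.009140 = 25.03 d
  layer 3 (clean gravel): t_3 = 8.98 × 0.31 / 0.009140 = 304.6 d
Total t = Σ t_i = 375.9 days.

376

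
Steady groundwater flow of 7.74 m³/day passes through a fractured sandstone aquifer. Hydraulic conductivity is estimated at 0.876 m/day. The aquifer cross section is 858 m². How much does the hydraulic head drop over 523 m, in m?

5.39

From Q = K·A·i, i = Q / (K·A) = 7.74 / (0.8760 × 858.0) = 0.01030.
Head loss Δh = i · L = 0.01030 × 523 = 5.386 m.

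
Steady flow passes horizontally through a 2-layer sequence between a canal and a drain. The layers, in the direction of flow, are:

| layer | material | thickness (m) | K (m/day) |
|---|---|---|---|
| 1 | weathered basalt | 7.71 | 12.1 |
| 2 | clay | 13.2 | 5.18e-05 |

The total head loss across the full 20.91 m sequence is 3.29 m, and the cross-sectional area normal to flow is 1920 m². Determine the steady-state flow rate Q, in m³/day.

0.0248

Flow is perpendicular to layering, so the layers act in series and the equivalent K is the thickness-weighted harmonic mean.
Total thickness L = 7.71 + 13.2 = 20.91 m.
Σ(b_i/K_i) = 7.71/12.1 + 13.2/5.18e-05 = 2.548e+05 d.
K_eq = L / Σ(b_i/K_i) = 20.91 / 2.548e+05 = 8.206e-05 m/day.
Q = K_eq · A · (Δh/L) = 8.206e-05 × 1920 × (3.29/20.91) = 0.02479 m³/day.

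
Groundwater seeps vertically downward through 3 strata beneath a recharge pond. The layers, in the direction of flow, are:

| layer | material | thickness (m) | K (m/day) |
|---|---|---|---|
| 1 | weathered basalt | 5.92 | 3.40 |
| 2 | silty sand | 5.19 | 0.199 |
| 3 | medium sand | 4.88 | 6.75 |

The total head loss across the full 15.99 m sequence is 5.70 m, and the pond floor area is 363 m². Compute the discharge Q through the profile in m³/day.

72.5

Flow is perpendicular to layering, so the layers act in series and the equivalent K is the thickness-weighted harmonic mean.
Total thickness L = 5.92 + 5.19 + 4.88 = 15.99 m.
Σ(b_i/K_i) = 5.92/3.40 + 5.19/0.199 + 4.88/6.75 = 28.54 d.
K_eq = L / Σ(b_i/K_i) = 15.99 / 28.54 = 0.5602 m/day.
Q = K_eq · A · (Δh/L) = 0.5602 × 363 × (5.70/15.99) = 72.49 m³/day.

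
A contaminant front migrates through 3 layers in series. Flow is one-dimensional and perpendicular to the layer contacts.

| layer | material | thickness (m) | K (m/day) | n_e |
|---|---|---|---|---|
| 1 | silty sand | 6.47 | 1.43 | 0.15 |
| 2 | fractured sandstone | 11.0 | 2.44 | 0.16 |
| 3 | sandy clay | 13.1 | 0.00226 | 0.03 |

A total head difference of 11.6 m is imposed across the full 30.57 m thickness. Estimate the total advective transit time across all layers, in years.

4.28

With flow normal to the layers, continuity requires the same specific discharge q through every layer.
Σ(b_i/K_i) = 6.47/1.43 + 11.0/2.44 + 13.1/0.00226 = 5805 d.
q = Δh / Σ(b_i/K_i) = 11.6 / 5805 = 0.001998 m/day.
In each layer the seepage velocity is v_i = q/n_i, so the layer transit time is t_i = b_i·n_i / q:
  layer 1 (silty sand): t_1 = 6.47 × 0.15 / 0.001998 = 485.7 d
  layer 2 (fractured sandstone): t_2 = 11.0 × 0.16 / 0.001998 = 880.8 d
  layer 3 (sandy clay): t_3 = 13.1 × 0.03 / 0.001998 = 196.7 d
Total t = Σ t_i = 1563 days = 4.280 years.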